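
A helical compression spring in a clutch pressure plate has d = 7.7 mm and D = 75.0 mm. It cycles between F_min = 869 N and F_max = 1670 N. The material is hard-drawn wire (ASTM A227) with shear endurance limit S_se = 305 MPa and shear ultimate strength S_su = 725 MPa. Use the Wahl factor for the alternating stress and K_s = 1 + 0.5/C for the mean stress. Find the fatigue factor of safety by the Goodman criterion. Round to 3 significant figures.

C = D/d = 75.0/7.7 = 9.7403; K_W = (4C−1)/(4C−4)+0.615/C = 1.1489; K_s = 1+0.5/C = 1.0513
F_a = (F_max−F_min)/2 = 400.5 N; F_m = (F_max+F_min)/2 = 1269.5 N
τ_a = K_W·8F_aD/(πd³) = 1.1489 × 167.55 = 192.5 MPa
τ_m = K_s·8F_mD/(πd³) = 1.0513 × 531.08 = 558.34 MPa
Goodman: 1/n_f = τ_a/S_se + τ_m/S_su = 192.5/305 + 558.34/725 = 0.63115 + 0.77013 = 1.4013
n_f = 1/1.4013 = 0.7136

0.714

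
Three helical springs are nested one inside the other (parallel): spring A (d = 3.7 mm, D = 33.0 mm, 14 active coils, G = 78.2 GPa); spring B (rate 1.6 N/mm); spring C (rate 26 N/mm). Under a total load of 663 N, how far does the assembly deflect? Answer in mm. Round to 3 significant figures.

21.2 mm

k_A = Gd⁴/(8D³N_a) = (78.2×10³)(3.7⁴)/(8·33.0³·14) = 3.6413 N/mm
Parallel: k_eq = 3.6413 + 1.6 + 26 = 31.241 N/mm
δ = F/k_eq = 663/31.241 = 21.222 mm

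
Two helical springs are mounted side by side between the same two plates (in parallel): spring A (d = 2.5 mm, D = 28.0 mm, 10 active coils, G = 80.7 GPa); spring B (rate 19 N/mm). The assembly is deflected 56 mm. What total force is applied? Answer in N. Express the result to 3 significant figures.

k_A = Gd⁴/(8D³N_a) = (80.7×10³)(2.5⁴)/(8·28.0³·10) = 1.795 N/mm
Parallel: k_eq = 1.795 + 19 = 20.795 N/mm
F = k_eq·δ = 20.795·56 = 1164.5 N

1160 N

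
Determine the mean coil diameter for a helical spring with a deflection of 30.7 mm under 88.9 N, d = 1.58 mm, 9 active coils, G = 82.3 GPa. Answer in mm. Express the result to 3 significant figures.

Required rate k = F/δ = 88.9/30.7 = 2.8958 N/mm
D = (Gd⁴/(8N_a·k))^(1/3) = (82.3×10³·1.58⁴/(8·9·2.8958))^(1/3)
  = (2459.98)^(1/3) = 13.4993 mm

13.5 mm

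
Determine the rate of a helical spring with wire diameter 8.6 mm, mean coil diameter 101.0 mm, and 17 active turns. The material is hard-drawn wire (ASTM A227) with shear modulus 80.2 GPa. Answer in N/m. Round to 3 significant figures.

3130 N/m

k = Gd⁴/(8D³N_a) = (80.2×10³ × 8.6⁴) / (8 × 101.0³ × 17)
  = 4.38701e+08 / 1.40121e+08 = 3.1309 N/mm = 3130.9 N/m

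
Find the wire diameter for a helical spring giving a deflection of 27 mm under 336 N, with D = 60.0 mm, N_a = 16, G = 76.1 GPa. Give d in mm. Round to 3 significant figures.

Required rate k = F/δ = 336/27 = 12.444 N/mm
d = (8D³N_a·k / G)^(1/4) = (8·60.0³·16·12.444 / (76.1×10³))^0.25
  = (4521.2)^0.25 = 8.2000 mm

8.20 mm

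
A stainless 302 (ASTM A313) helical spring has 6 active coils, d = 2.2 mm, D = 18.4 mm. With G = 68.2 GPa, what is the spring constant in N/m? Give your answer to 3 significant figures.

5340 N/m

k = Gd⁴/(8D³N_a) = (68.2×10³ × 2.2⁴) / (8 × 18.4³ × 6)
  = 1.59763e+06 / 299016 = 5.3429 N/mm = 5342.9 N/m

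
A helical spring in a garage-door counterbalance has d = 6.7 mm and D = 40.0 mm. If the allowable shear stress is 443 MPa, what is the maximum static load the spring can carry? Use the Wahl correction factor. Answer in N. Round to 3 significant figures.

1040 N

C = D/d = 40.0/6.7 = 5.9701
K_W = (4C−1)/(4C−4) + 0.615/C = 22.881/19.881 + 0.1030 = 1.2539
τ_max = K·8FD/(πd³) → F_max = τ_allow·πd³/(8DK)
F_max = 443·π·6.7³/(8·40.0·1.2539) = 4.1858e+05/401.25 = 1043.2 N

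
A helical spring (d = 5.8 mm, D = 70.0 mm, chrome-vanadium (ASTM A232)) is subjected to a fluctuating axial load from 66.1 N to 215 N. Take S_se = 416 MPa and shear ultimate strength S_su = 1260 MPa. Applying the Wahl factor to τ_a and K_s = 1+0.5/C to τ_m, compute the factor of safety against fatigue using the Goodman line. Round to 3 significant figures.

3.46

C = D/d = 70.0/5.8 = 12.0690; K_W = (4C−1)/(4C−4)+0.615/C = 1.1187; K_s = 1+0.5/C = 1.0414
F_a = (F_max−F_min)/2 = 74.45 N; F_m = (F_max+F_min)/2 = 140.55 N
τ_a = K_W·8F_aD/(πd³) = 1.1187 × 68.017 = 76.092 MPa
τ_m = K_s·8F_mD/(πd³) = 1.0414 × 128.41 = 133.73 MPa
Goodman: 1/n_f = τ_a/S_se + τ_m/S_su = 76.092/416 + 133.73/1260 = 0.18291 + 0.10613 = 0.28904
n_f = 1/0.28904 = 3.46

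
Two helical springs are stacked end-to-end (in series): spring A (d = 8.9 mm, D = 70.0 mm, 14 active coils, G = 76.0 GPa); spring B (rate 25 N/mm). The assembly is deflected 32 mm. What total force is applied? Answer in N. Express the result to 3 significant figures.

265 N

k_A = Gd⁴/(8D³N_a) = (76.0×10³)(8.9⁴)/(8·70.0³·14) = 12.413 N/mm
Series: 1/k_eq = 1/12.413 + 1/25 = 0.12056; k_eq = 8.2944 N/mm
F = k_eq·δ = 8.2944·32 = 265.42 N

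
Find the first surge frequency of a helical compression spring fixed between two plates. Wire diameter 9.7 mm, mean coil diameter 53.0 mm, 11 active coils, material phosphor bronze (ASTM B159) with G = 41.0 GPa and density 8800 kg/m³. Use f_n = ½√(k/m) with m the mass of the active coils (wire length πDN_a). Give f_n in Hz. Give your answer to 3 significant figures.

76.3 Hz

k = Gd⁴/(8D³N_a) = (41.0×10³)(9.7⁴)/(8·53.0³·11) = 27.705 N/mm = 27705 N/m
Wire length L = πDN_a = π·53.0·11 = 1831.5 mm
m = ρ·(πd²/4)·L = 8800 × 73.898×10⁻⁶ m² × 1.8315 m = 1.1911 kg
f_n = ½√(k/m) = 0.5·√(27705/1.1911) = 0.5·√(23261) = 76.258 Hz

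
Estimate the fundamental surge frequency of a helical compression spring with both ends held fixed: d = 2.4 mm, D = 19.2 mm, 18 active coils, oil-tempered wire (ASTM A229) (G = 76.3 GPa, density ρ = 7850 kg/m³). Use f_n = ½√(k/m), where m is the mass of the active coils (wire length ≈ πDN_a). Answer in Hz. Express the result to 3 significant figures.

127 Hz

k = Gd⁴/(8D³N_a) = (76.3×10³)(2.4⁴)/(8·19.2³·18) = 2.4837 N/mm = 2483.7 N/m
Wire length L = πDN_a = π·19.2·18 = 1085.7 mm
m = ρ·(πd²/4)·L = 7850 × 4.5239×10⁻⁶ m² × 1.0857 m = 0.038557 kg
f_n = ½√(k/m) = 0.5·√(2483.7/0.038557) = 0.5·√(64417) = 126.9 Hz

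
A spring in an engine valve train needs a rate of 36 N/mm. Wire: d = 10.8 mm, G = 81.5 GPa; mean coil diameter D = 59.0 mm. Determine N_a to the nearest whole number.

19

N_a = Gd⁴/(8D³k) = (81.5×10³ × 10.8⁴)/(8 × 59.0³ × 36)
    = 1.1088e+09 / 5.91492e+07 = 18.75 → 19 coils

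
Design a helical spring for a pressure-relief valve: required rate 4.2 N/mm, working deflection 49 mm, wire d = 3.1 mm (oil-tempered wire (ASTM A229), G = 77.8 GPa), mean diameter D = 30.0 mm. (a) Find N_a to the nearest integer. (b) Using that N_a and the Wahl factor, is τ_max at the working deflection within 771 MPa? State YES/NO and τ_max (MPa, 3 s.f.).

N_a = Gd⁴/(8D³k) = (77.8×10³)(3.1⁴)/(8·30.0³·4.2) = 7.92 → N_a = 8
Actual rate k = Gd⁴/(8D³·8) = 4.158 N/mm
Working load F = kδ = 4.158·49 = 203.74 N
C = 30.0/3.1 = 9.6774; K_W = (4C−1)/(4C−4)+0.615/C = 1.1500
τ_max = K_W·8FD/(πd³) = 1.1500·522.46 = 600.82 MPa
τ_max ≤ 771 MPa → acceptable

(a) 8 coils; (b) YES, τ_max = 601 MPa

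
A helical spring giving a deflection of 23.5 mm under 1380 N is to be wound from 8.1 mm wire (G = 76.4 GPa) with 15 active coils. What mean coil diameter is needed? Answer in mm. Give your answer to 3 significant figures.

Required rate k = F/δ = 1380/23.5 = 58.723 N/mm
D = (Gd⁴/(8N_a·k))^(1/3) = (76.4×10³·8.1⁴/(8·15·58.723))^(1/3)
  = (46670.3)^(1/3) = 36.0037 mm

36.0 mm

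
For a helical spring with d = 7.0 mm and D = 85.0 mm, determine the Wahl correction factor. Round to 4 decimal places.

1.1180

C = D/d = 85.0/7.0 = 12.1429
K_W = (4C−1)/(4C−4) + 0.615/C = 47.571/44.571 + 0.0506 = 1.1180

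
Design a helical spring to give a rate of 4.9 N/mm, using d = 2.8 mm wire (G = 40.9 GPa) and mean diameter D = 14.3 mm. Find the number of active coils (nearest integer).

22

N_a = Gd⁴/(8D³k) = (40.9×10³ × 2.8⁴)/(8 × 14.3³ × 4.9)
    = 2.51394e+06 / 114629 = 21.93 → 22 coils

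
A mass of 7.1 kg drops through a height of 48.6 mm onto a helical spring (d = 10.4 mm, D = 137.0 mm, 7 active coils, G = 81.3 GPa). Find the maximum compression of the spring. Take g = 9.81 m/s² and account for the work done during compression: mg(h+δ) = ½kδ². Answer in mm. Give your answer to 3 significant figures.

44.3 mm

k = Gd⁴/(8D³N_a) = (81.3×10³)(10.4⁴)/(8·137.0³·7) = 6.605 N/mm
W = mg = 7.1 × 9.81 = 69.651 N
½kδ² − Wδ − Wh = 0 → δ = (W + √(W² + 2kWh))/k
δ = (69.651 + √(4851.3 + 44716.5))/6.605 = (69.651 + 222.64)/6.605 = 44.253 mm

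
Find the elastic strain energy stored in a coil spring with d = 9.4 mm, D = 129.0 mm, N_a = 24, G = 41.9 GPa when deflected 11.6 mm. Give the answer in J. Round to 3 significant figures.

k = Gd⁴/(8D³N_a) = (41.9×10³)(9.4⁴)/(8·129.0³·24) = 0.7937 N/mm
U = ½kδ² = 0.5 × 0.7937 × 11.6² = 53.4 N·mm = 0.0534 J

0.0534 J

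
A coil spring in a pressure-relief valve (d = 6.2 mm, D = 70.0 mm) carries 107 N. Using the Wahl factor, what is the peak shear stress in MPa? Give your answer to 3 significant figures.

90.2 MPa

Spring index C = D/d = 70.0/6.2 = 11.2903
K_W = (4C−1)/(4C−4) + 0.615/C = 44.161/41.161 + 0.0545 = 1.1274
τ₀ = 8FD/(πd³) = 8·107·70.0/(π·6.2³) = 59920/748.73 = 80.029 MPa
τ_max = K·τ₀ = 1.1274 × 80.029 = 90.221 MPa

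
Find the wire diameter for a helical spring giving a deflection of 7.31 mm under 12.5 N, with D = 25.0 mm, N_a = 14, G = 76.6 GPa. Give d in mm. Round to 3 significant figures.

2.50 mm

Required rate k = F/δ = 12.5/7.31 = 1.71 N/mm
d = (8D³N_a·k / G)^(1/4) = (8·25.0³·14·1.71 / (76.6×10³))^0.25
  = (39.066)^0.25 = 2.5001 mm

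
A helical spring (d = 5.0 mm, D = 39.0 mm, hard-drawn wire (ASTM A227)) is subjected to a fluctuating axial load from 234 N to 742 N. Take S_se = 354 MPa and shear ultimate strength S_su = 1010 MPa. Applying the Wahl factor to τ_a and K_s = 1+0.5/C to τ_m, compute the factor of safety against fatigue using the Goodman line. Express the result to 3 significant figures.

C = D/d = 39.0/5.0 = 7.8000; K_W = (4C−1)/(4C−4)+0.615/C = 1.1891; K_s = 1+0.5/C = 1.0641
F_a = (F_max−F_min)/2 = 254 N; F_m = (F_max+F_min)/2 = 488 N
τ_a = K_W·8F_aD/(πd³) = 1.1891 × 201.8 = 239.97 MPa
τ_m = K_s·8F_mD/(πd³) = 1.0641 × 387.72 = 412.57 MPa
Goodman: 1/n_f = τ_a/S_se + τ_m/S_su = 239.97/354 + 412.57/1010 = 0.67789 + 0.40849 = 1.0864
n_f = 1/1.0864 = 0.9205

0.920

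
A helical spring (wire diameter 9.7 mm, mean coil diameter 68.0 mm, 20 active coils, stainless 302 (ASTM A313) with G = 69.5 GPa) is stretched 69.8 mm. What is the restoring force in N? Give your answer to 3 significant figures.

854 N

k = Gd⁴/(8D³N_a) = (69.5×10³)(9.7⁴)/(8·68.0³·20) = 12.23 N/mm
F = k·δ = 12.23 × 69.8 = 853.65 N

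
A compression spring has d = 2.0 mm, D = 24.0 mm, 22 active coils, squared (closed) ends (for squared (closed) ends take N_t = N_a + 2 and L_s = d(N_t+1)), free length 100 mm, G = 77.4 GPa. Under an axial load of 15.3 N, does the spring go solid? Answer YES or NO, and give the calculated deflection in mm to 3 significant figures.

k = Gd⁴/(8D³N_a) = (77.4×10³)(2.0⁴)/(8·24.0³·22) = 0.509 N/mm
N_t = 24; L_s = 2.0·25 = 50 mm; δ_solid = L₀ − L_s = 100 − 50 = 50 mm
δ = F/k = 15.3/0.509 = 30.059 mm
δ < δ_solid → spring does not go solid

NO, δ = 30.1 mm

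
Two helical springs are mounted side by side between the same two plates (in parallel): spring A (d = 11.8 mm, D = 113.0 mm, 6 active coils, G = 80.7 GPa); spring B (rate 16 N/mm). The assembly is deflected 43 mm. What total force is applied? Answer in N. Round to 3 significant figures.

k_A = Gd⁴/(8D³N_a) = (80.7×10³)(11.8⁴)/(8·113.0³·6) = 22.59 N/mm
Parallel: k_eq = 22.59 + 16 = 38.59 N/mm
F = k_eq·δ = 38.59·43 = 1659.4 N

1660 N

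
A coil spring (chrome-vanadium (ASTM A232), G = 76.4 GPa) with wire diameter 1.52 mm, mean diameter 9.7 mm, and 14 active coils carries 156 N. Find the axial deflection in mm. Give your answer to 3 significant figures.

k = Gd⁴/(8D³N_a) = (76.4×10³)(1.52⁴)/(8·9.7³·14) = 3.9896 N/mm
δ = F/k = 156 / 3.9896 = 39.101 mm

39.1 mm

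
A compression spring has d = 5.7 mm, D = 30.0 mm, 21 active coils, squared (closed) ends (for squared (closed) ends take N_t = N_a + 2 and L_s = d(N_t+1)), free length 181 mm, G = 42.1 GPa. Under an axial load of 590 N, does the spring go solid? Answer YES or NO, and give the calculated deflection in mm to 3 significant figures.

YES, δ = 60.2 mm

k = Gd⁴/(8D³N_a) = (42.1×10³)(5.7⁴)/(8·30.0³·21) = 9.7973 N/mm
N_t = 23; L_s = 5.7·24 = 136.8 mm; δ_solid = L₀ − L_s = 181 − 136.8 = 44.2 mm
δ = F/k = 590/9.7973 = 60.22 mm
δ ≥ δ_solid → spring goes solid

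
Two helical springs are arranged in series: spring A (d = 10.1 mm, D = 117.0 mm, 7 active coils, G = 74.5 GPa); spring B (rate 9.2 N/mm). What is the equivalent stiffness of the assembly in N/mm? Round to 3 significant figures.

4.46 N/mm

k_A = Gd⁴/(8D³N_a) = (74.5×10³)(10.1⁴)/(8·117.0³·7) = 8.6436 N/mm
Series: 1/k_eq = 1/8.6436 + 1/9.2 = 0.22439; k_eq = 4.4566 N/mm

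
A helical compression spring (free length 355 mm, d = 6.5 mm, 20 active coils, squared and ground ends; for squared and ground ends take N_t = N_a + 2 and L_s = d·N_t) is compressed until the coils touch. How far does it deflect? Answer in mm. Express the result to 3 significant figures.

N_t = 22; L_s = 6.5·22 = 143 mm
δ_solid = L₀ − L_s = 355 − 143 = 212 mm

212 mm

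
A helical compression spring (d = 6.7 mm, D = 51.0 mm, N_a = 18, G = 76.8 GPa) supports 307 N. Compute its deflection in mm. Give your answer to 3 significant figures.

37.9 mm

k = Gd⁴/(8D³N_a) = (76.8×10³)(6.7⁴)/(8·51.0³·18) = 8.1019 N/mm
δ = F/k = 307 / 8.1019 = 37.892 mm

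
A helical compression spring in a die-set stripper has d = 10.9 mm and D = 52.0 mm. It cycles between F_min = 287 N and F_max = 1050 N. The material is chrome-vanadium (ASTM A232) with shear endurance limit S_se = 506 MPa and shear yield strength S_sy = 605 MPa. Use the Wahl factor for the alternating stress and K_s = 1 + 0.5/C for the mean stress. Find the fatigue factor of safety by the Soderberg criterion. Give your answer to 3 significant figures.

C = D/d = 52.0/10.9 = 4.7706; K_W = (4C−1)/(4C−4)+0.615/C = 1.3278; K_s = 1+0.5/C = 1.1048
F_a = (F_max−F_min)/2 = 381.5 N; F_m = (F_max+F_min)/2 = 668.5 N
τ_a = K_W·8F_aD/(πd³) = 1.3278 × 39.008 = 51.796 MPa
τ_m = K_s·8F_mD/(πd³) = 1.1048 × 68.354 = 75.518 MPa
Soderberg: 1/n_f = τ_a/S_se + τ_m/S_sy = 51.796/506 + 75.518/605 = 0.10236 + 0.12482 = 0.22719
n_f = 1/0.22719 = 4.402

4.40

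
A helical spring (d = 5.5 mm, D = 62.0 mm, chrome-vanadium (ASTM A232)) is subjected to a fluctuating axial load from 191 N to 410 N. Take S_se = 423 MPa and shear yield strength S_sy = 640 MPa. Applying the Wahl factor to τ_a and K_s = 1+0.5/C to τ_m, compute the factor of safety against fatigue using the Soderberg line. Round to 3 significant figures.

1.35

C = D/d = 62.0/5.5 = 11.2727; K_W = (4C−1)/(4C−4)+0.615/C = 1.1276; K_s = 1+0.5/C = 1.0444
F_a = (F_max−F_min)/2 = 109.5 N; F_m = (F_max+F_min)/2 = 300.5 N
τ_a = K_W·8F_aD/(πd³) = 1.1276 × 103.91 = 117.17 MPa
τ_m = K_s·8F_mD/(πd³) = 1.0444 × 285.16 = 297.81 MPa
Soderberg: 1/n_f = τ_a/S_se + τ_m/S_sy = 117.17/423 + 297.81/640 = 0.27699 + 0.46532 = 0.74231
n_f = 1/0.74231 = 1.347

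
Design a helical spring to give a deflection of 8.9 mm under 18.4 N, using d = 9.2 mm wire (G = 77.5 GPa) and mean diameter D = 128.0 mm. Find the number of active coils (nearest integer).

16

Required rate k = F/δ = 18.4/8.9 = 2.0674 N/mm
N_a = Gd⁴/(8D³k) = (77.5×10³ × 9.2⁴)/(8 × 128.0³ × 2.0674)
    = 5.55205e+08 / 3.46855e+07 = 16.01 → 16 coils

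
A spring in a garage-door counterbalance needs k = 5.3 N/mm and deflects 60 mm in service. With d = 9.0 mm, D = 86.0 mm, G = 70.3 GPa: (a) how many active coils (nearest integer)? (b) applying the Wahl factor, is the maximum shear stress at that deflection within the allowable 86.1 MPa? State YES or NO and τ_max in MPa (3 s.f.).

N_a = Gd⁴/(8D³k) = (70.3×10³)(9.0⁴)/(8·86.0³·5.3) = 17.1 → N_a = 17
Actual rate k = Gd⁴/(8D³·17) = 5.332 N/mm
Working load F = kδ = 5.332·60 = 319.92 N
C = 86.0/9.0 = 9.5556; K_W = (4C−1)/(4C−4)+0.615/C = 1.1520
τ_max = K_W·8FD/(πd³) = 1.1520·96.107 = 110.72 MPa
τ_max > 86.1 MPa → exceeds allowable

(a) 17 coils; (b) NO, τ_max = 111 MPa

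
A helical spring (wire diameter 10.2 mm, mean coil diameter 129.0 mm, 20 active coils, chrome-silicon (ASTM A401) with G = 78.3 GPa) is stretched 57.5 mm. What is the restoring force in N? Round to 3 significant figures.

k = Gd⁴/(8D³N_a) = (78.3×10³)(10.2⁴)/(8·129.0³·20) = 2.4676 N/mm
F = k·δ = 2.4676 × 57.5 = 141.89 N

142 N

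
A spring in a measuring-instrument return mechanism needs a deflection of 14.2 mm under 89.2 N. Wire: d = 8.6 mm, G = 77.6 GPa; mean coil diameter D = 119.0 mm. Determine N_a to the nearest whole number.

Required rate k = F/δ = 89.2/14.2 = 6.2817 N/mm
N_a = Gd⁴/(8D³k) = (77.6×10³ × 8.6⁴)/(8 × 119.0³ × 6.2817)
    = 4.24478e+08 / 8.46852e+07 = 5.012 → 5 coils

5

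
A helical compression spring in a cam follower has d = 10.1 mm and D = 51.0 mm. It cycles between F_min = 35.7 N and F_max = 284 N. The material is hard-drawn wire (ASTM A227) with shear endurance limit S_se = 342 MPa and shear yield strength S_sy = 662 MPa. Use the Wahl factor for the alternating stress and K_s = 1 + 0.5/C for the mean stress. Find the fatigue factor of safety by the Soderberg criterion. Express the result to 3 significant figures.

C = D/d = 51.0/10.1 = 5.0495; K_W = (4C−1)/(4C−4)+0.615/C = 1.3070; K_s = 1+0.5/C = 1.0990
F_a = (F_max−F_min)/2 = 124.15 N; F_m = (F_max+F_min)/2 = 159.85 N
τ_a = K_W·8F_aD/(πd³) = 1.3070 × 15.649 = 20.454 MPa
τ_m = K_s·8F_mD/(πd³) = 1.0990 × 20.149 = 22.144 MPa
Soderberg: 1/n_f = τ_a/S_se + τ_m/S_sy = 20.454/342 + 22.144/662 = 0.05981 + 0.03345 = 0.093257
n_f = 1/0.093257 = 10.72

10.7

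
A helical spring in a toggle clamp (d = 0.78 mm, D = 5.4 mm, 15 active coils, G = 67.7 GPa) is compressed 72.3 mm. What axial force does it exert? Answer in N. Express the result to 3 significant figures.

k = Gd⁴/(8D³N_a) = (67.7×10³)(0.78⁴)/(8·5.4³·15) = 1.3262 N/mm
F = k·δ = 1.3262 × 72.3 = 95.883 N

95.9 N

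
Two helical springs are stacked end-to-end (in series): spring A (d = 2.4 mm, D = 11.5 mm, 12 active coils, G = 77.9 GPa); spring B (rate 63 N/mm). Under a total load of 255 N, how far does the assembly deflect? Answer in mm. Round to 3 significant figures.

k_A = Gd⁴/(8D³N_a) = (77.9×10³)(2.4⁴)/(8·11.5³·12) = 17.702 N/mm
Series: 1/k_eq = 1/17.702 + 1/63 = 0.072364; k_eq = 13.819 N/mm
δ = F/k_eq = 255/13.819 = 18.453 mm

18.5 mm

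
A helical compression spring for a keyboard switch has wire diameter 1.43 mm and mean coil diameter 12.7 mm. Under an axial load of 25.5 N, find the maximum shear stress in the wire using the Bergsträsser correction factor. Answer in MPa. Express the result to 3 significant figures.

325 MPa

Spring index C = D/d = 12.7/1.43 = 8.8811
K_B = (4C+2)/(4C−3) = 37.524/32.524 = 1.1537
τ₀ = 8FD/(πd³) = 8·25.5·12.7/(π·1.43³) = 2590.8/9.1867 = 282.02 MPa
τ_max = K·τ₀ = 1.1537 × 282.02 = 325.37 MPa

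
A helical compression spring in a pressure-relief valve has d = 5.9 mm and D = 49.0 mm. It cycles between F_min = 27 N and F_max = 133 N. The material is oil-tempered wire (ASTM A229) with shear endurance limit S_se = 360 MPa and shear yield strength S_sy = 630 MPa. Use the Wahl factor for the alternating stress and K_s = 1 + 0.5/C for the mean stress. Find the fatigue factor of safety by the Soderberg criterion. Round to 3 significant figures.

5.35

C = D/d = 49.0/5.9 = 8.3051; K_W = (4C−1)/(4C−4)+0.615/C = 1.1767; K_s = 1+0.5/C = 1.0602
F_a = (F_max−F_min)/2 = 53 N; F_m = (F_max+F_min)/2 = 80 N
τ_a = K_W·8F_aD/(πd³) = 1.1767 × 32.2 = 37.89 MPa
τ_m = K_s·8F_mD/(πd³) = 1.0602 × 48.604 = 51.53 MPa
Soderberg: 1/n_f = τ_a/S_se + τ_m/S_sy = 37.89/360 + 51.53/630 = 0.10525 + 0.08179 = 0.18704
n_f = 1/0.18704 = 5.346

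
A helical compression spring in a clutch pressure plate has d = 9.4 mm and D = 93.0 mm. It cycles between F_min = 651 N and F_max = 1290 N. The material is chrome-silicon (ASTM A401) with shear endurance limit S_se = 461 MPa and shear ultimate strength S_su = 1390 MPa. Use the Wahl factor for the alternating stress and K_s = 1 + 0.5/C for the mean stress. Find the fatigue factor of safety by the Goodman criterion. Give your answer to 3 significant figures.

C = D/d = 93.0/9.4 = 9.8936; K_W = (4C−1)/(4C−4)+0.615/C = 1.1465; K_s = 1+0.5/C = 1.0505
F_a = (F_max−F_min)/2 = 319.5 N; F_m = (F_max+F_min)/2 = 970.5 N
τ_a = K_W·8F_aD/(πd³) = 1.1465 × 91.098 = 104.44 MPa
τ_m = K_s·8F_mD/(πd³) = 1.0505 × 276.72 = 290.7 MPa
Goodman: 1/n_f = τ_a/S_se + τ_m/S_su = 104.44/461 + 290.7/1390 = 0.22656 + 0.20914 = 0.4357
n_f = 1/0.4357 = 2.295

2.30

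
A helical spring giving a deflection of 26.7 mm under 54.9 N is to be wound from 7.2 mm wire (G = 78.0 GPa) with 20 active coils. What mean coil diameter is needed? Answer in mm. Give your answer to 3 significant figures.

Required rate k = F/δ = 54.9/26.7 = 2.0562 N/mm
D = (Gd⁴/(8N_a·k))^(1/3) = (78.0×10³·7.2⁴/(8·20·2.0562))^(1/3)
  = (637153)^(1/3) = 86.0494 mm

86.0 mm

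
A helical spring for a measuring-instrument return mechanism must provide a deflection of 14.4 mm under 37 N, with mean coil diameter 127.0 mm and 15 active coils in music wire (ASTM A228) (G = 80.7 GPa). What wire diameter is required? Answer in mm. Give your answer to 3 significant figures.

Required rate k = F/δ = 37/14.4 = 2.5694 N/mm
d = (8D³N_a·k / G)^(1/4) = (8·127.0³·15·2.5694 / (80.7×10³))^0.25
  = (7826.3)^0.25 = 9.4057 mm

9.41 mm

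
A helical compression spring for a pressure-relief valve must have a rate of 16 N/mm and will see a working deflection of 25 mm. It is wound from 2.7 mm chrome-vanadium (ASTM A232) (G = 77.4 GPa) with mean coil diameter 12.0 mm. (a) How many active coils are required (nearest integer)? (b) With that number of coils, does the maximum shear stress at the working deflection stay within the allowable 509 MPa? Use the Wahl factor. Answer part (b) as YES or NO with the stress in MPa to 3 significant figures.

N_a = Gd⁴/(8D³k) = (77.4×10³)(2.7⁴)/(8·12.0³·16) = 18.6 → N_a = 19
Actual rate k = Gd⁴/(8D³·19) = 15.661 N/mm
Working load F = kδ = 15.661·25 = 391.52 N
C = 12.0/2.7 = 4.4444; K_W = (4C−1)/(4C−4)+0.615/C = 1.3561
τ_max = K_W·8FD/(πd³) = 1.3561·607.83 = 824.28 MPa
τ_max > 509 MPa → exceeds allowable

(a) 19 coils; (b) NO, τ_max = 824 MPa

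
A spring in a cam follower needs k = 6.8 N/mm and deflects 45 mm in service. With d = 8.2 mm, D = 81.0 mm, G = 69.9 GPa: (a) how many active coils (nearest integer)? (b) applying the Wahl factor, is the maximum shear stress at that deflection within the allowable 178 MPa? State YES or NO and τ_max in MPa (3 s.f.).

N_a = Gd⁴/(8D³k) = (69.9×10³)(8.2⁴)/(8·81.0³·6.8) = 10.93 → N_a = 11
Actual rate k = Gd⁴/(8D³·11) = 6.7576 N/mm
Working load F = kδ = 6.7576·45 = 304.09 N
C = 81.0/8.2 = 9.8780; K_W = (4C−1)/(4C−4)+0.615/C = 1.1467
τ_max = K_W·8FD/(πd³) = 1.1467·113.76 = 130.45 MPa
τ_max ≤ 178 MPa → acceptable

(a) 11 coils; (b) YES, τ_max = 130 MPa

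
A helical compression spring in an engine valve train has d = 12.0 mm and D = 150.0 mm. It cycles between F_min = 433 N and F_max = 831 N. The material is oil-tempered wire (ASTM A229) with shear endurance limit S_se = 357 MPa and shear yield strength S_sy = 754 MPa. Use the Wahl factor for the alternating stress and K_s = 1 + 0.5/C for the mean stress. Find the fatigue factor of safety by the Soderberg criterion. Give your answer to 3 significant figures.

3.03

C = D/d = 150.0/12.0 = 12.5000; K_W = (4C−1)/(4C−4)+0.615/C = 1.1144; K_s = 1+0.5/C = 1.0400
F_a = (F_max−F_min)/2 = 199 N; F_m = (F_max+F_min)/2 = 632 N
τ_a = K_W·8F_aD/(πd³) = 1.1144 × 43.989 = 49.022 MPa
τ_m = K_s·8F_mD/(πd³) = 1.0400 × 139.7 = 145.29 MPa
Soderberg: 1/n_f = τ_a/S_se + τ_m/S_sy = 49.022/357 + 145.29/754 = 0.13732 + 0.19269 = 0.33001
n_f = 1/0.33001 = 3.03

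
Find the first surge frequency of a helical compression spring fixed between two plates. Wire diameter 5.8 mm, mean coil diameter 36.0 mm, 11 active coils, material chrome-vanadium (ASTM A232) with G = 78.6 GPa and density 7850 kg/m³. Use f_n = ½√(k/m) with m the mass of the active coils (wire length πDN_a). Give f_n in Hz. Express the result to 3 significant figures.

145 Hz

k = Gd⁴/(8D³N_a) = (78.6×10³)(5.8⁴)/(8·36.0³·11) = 21.664 N/mm = 21664 N/m
Wire length L = πDN_a = π·36.0·11 = 1244.1 mm
m = ρ·(πd²/4)·L = 7850 × 26.421×10⁻⁶ m² × 1.2441 m = 0.25802 kg
f_n = ½√(k/m) = 0.5·√(21664/0.25802) = 0.5·√(83962) = 144.88 Hz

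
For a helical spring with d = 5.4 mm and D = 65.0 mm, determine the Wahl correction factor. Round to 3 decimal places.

1.119

C = D/d = 65.0/5.4 = 12.0370
K_W = (4C−1)/(4C−4) + 0.615/C = 47.148/44.148 + 0.0511 = 1.1190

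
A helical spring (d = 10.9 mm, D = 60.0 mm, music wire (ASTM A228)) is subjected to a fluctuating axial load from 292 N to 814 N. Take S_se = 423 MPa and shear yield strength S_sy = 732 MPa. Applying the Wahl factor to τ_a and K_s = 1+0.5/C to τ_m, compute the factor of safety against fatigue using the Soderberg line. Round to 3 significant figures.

C = D/d = 60.0/10.9 = 5.5046; K_W = (4C−1)/(4C−4)+0.615/C = 1.2782; K_s = 1+0.5/C = 1.0908
F_a = (F_max−F_min)/2 = 261 N; F_m = (F_max+F_min)/2 = 553 N
τ_a = K_W·8F_aD/(πd³) = 1.2782 × 30.793 = 39.36 MPa
τ_m = K_s·8F_mD/(πd³) = 1.0908 × 65.243 = 71.17 MPa
Soderberg: 1/n_f = τ_a/S_se + τ_m/S_sy = 39.36/423 + 71.17/732 = 0.09305 + 0.09723 = 0.19028
n_f = 1/0.19028 = 5.256

5.26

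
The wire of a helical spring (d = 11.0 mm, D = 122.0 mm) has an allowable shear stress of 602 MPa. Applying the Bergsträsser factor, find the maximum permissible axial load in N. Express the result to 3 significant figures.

2300 N

C = D/d = 122.0/11.0 = 11.0909
K_B = (4C+2)/(4C−3) = 46.364/41.364 = 1.1209
τ_max = K·8FD/(πd³) → F_max = τ_allow·πd³/(8DK)
F_max = 602·π·11.0³/(8·122.0·1.1209) = 2.5172e+06/1094 = 2301 N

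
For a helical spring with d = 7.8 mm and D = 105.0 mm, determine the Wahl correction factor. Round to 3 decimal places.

1.106

C = D/d = 105.0/7.8 = 13.4615
K_W = (4C−1)/(4C−4) + 0.615/C = 52.846/49.846 + 0.0457 = 1.1059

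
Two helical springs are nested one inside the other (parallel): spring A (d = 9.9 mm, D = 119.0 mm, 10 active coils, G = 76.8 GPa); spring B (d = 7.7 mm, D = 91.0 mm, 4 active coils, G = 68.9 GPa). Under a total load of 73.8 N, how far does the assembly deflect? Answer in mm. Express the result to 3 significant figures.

k_A = Gd⁴/(8D³N_a) = (76.8×10³)(9.9⁴)/(8·119.0³·10) = 5.4723 N/mm
k_B = Gd⁴/(8D³N_a) = (68.9×10³)(7.7⁴)/(8·91.0³·4) = 10.044 N/mm
Parallel: k_eq = 5.4723 + 10.044 = 15.516 N/mm
δ = F/k_eq = 73.8/15.516 = 4.7563 mm

4.76 mm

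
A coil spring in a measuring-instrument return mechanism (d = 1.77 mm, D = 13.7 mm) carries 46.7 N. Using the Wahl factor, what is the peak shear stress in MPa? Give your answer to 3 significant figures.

350 MPa

Spring index C = D/d = 13.7/1.77 = 7.7401
K_W = (4C−1)/(4C−4) + 0.615/C = 29.960/26.960 + 0.0795 = 1.1907
τ₀ = 8FD/(πd³) = 8·46.7·13.7/(π·1.77³) = 5118.32/17.421 = 293.8 MPa
τ_max = K·τ₀ = 1.1907 × 293.8 = 349.84 MPa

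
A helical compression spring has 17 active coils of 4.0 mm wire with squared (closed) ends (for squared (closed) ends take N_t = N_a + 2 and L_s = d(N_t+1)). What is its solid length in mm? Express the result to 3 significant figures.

80.0 mm

squared (closed) ends: N_t = N_a + 2 = 17 + 2 = 19
L_s = d·(N_t+1) = 4.0 × 20 = 80 mm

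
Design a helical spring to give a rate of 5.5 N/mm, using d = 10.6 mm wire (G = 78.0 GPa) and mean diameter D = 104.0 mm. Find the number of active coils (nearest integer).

20

N_a = Gd⁴/(8D³k) = (78.0×10³ × 10.6⁴)/(8 × 104.0³ × 5.5)
    = 9.84732e+08 / 4.9494e+07 = 19.9 → 20 coils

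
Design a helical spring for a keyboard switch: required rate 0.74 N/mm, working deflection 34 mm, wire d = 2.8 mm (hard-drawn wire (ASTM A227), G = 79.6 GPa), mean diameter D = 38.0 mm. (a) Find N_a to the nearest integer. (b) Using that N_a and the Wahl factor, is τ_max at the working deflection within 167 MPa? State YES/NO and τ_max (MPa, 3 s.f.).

N_a = Gd⁴/(8D³k) = (79.6×10³)(2.8⁴)/(8·38.0³·0.74) = 15.06 → N_a = 15
Actual rate k = Gd⁴/(8D³·15) = 0.74304 N/mm
Working load F = kδ = 0.74304·34 = 25.263 N
C = 38.0/2.8 = 13.5714; K_W = (4C−1)/(4C−4)+0.615/C = 1.1050
τ_max = K_W·8FD/(πd³) = 1.1050·111.36 = 123.05 MPa
τ_max ≤ 167 MPa → acceptable

(a) 15 coils; (b) YES, τ_max = 123 MPa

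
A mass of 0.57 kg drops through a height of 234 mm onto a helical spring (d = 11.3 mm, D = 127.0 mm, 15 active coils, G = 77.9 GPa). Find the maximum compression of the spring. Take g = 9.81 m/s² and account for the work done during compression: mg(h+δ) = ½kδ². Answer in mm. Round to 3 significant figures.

k = Gd⁴/(8D³N_a) = (77.9×10³)(11.3⁴)/(8·127.0³·15) = 5.1672 N/mm
W = mg = 0.57 × 9.81 = 5.5917 N
½kδ² − Wδ − Wh = 0 → δ = (W + √(W² + 2kWh))/k
δ = (5.5917 + √(31.267 + 13522.2))/5.1672 = (5.5917 + 116.42)/5.1672 = 23.612 mm

23.6 mm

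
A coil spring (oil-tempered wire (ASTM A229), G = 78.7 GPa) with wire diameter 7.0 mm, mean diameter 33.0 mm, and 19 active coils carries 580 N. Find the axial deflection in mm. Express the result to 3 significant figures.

k = Gd⁴/(8D³N_a) = (78.7×10³)(7.0⁴)/(8·33.0³·19) = 34.592 N/mm
δ = F/k = 580 / 34.592 = 16.767 mm

16.8 mm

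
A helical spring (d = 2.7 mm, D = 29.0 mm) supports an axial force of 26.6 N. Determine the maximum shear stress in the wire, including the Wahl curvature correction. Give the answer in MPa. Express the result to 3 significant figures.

113 MPa

Spring index C = D/d = 29.0/2.7 = 10.7407
K_W = (4C−1)/(4C−4) + 0.615/C = 41.963/38.963 + 0.0573 = 1.1343
τ₀ = 8FD/(πd³) = 8·26.6·29.0/(π·2.7³) = 6171.2/61.836 = 99.8 MPa
τ_max = K·τ₀ = 1.1343 × 99.8 = 113.2 MPa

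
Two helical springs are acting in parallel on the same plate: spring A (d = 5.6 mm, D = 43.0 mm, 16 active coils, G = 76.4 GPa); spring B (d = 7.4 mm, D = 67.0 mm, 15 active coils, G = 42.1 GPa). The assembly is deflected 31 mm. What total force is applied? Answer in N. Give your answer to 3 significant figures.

337 N

k_A = Gd⁴/(8D³N_a) = (76.4×10³)(5.6⁴)/(8·43.0³·16) = 7.383 N/mm
k_B = Gd⁴/(8D³N_a) = (42.1×10³)(7.4⁴)/(8·67.0³·15) = 3.4979 N/mm
Parallel: k_eq = 7.383 + 3.4979 = 10.881 N/mm
F = k_eq·δ = 10.881·31 = 337.31 N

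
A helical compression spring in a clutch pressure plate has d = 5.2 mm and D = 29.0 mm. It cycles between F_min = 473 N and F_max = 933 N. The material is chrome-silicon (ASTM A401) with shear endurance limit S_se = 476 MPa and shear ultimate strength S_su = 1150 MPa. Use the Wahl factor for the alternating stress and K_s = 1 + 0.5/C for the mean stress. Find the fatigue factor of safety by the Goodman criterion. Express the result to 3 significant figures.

C = D/d = 29.0/5.2 = 5.5769; K_W = (4C−1)/(4C−4)+0.615/C = 1.2741; K_s = 1+0.5/C = 1.0897
F_a = (F_max−F_min)/2 = 230 N; F_m = (F_max+F_min)/2 = 703 N
τ_a = K_W·8F_aD/(πd³) = 1.2741 × 120.8 = 153.91 MPa
τ_m = K_s·8F_mD/(πd³) = 1.0897 × 369.22 = 402.32 MPa
Goodman: 1/n_f = τ_a/S_se + τ_m/S_su = 153.91/476 + 402.32/1150 = 0.32335 + 0.34984 = 0.67319
n_f = 1/0.67319 = 1.485

1.49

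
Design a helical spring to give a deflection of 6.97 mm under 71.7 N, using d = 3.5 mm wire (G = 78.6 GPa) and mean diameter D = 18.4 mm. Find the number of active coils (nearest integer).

Required rate k = F/δ = 71.7/6.97 = 10.287 N/mm
N_a = Gd⁴/(8D³k) = (78.6×10³ × 3.5⁴)/(8 × 18.4³ × 10.287)
    = 1.17949e+07 / 512660 = 23.01 → 23 coils

23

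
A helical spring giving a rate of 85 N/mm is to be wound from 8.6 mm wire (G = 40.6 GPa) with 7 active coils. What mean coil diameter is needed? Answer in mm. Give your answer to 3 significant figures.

36.0 mm

D = (Gd⁴/(8N_a·k))^(1/3) = (40.6×10³·8.6⁴/(8·7·85))^(1/3)
  = (46656.6)^(1/3) = 36.0001 mm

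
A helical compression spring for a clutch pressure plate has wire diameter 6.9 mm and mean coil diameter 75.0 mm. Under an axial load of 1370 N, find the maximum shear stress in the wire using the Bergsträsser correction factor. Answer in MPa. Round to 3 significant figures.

Spring index C = D/d = 75.0/6.9 = 10.8696
K_B = (4C+2)/(4C−3) = 45.478/40.478 = 1.1235
τ₀ = 8FD/(πd³) = 8·1370·75.0/(π·6.9³) = 822000/1032 = 796.48 MPa
τ_max = K·τ₀ = 1.1235 × 796.48 = 894.86 MPa

895 MPa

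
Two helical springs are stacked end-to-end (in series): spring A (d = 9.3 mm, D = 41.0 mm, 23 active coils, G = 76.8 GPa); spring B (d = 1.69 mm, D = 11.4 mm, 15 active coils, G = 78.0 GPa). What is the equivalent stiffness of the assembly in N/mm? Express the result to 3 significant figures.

3.32 N/mm

k_A = Gd⁴/(8D³N_a) = (76.8×10³)(9.3⁴)/(8·41.0³·23) = 45.303 N/mm
k_B = Gd⁴/(8D³N_a) = (78.0×10³)(1.69⁴)/(8·11.4³·15) = 3.5789 N/mm
Series: 1/k_eq = 1/45.303 + 1/3.5789 = 0.30149; k_eq = 3.3168 N/mm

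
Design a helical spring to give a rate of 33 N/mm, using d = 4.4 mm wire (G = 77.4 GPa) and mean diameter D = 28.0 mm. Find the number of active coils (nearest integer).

N_a = Gd⁴/(8D³k) = (77.4×10³ × 4.4⁴)/(8 × 28.0³ × 33)
    = 2.90103e+07 / 5.79533e+06 = 5.006 → 5 coils

5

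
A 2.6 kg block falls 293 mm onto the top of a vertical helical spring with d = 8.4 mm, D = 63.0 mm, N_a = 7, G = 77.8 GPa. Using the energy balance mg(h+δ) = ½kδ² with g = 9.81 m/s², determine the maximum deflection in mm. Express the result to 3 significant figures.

k = Gd⁴/(8D³N_a) = (77.8×10³)(8.4⁴)/(8·63.0³·7) = 27.662 N/mm
W = mg = 2.6 × 9.81 = 25.506 N
½kδ² − Wδ − Wh = 0 → δ = (W + √(W² + 2kWh))/k
δ = (25.506 + √(650.56 + 413454))/27.662 = (25.506 + 643.51)/27.662 = 24.185 mm

24.2 mm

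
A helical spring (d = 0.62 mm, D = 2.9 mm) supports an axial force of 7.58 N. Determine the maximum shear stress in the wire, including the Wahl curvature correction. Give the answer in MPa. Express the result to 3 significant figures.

314 MPa

Spring index C = D/d = 2.9/0.62 = 4.6774
K_W = (4C−1)/(4C−4) + 0.615/C = 17.710/14.710 + 0.1315 = 1.3354
τ₀ = 8FD/(πd³) = 8·7.58·2.9/(π·0.62³) = 175.856/0.74873 = 234.87 MPa
τ_max = K·τ₀ = 1.3354 × 234.87 = 313.66 MPa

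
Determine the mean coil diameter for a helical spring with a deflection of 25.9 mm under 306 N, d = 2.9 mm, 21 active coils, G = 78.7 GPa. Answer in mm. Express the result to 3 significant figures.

Required rate k = F/δ = 306/25.9 = 11.815 N/mm
D = (Gd⁴/(8N_a·k))^(1/3) = (78.7×10³·2.9⁴/(8·21·11.815))^(1/3)
  = (2804.37)^(1/3) = 14.1019 mm

14.1 mm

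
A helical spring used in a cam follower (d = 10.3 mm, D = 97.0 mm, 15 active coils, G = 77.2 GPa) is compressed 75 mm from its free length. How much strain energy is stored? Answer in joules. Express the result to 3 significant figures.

22.3 J

k = Gd⁴/(8D³N_a) = (77.2×10³)(10.3⁴)/(8·97.0³·15) = 7.9336 N/mm
U = ½kδ² = 0.5 × 7.9336 × 75² = 22313 N·mm = 22.313 J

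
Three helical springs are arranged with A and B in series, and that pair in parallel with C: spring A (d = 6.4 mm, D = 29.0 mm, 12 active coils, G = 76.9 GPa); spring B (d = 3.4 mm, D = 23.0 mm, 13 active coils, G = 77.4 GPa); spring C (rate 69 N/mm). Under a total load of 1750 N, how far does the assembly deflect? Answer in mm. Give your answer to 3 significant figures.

k_A = Gd⁴/(8D³N_a) = (76.9×10³)(6.4⁴)/(8·29.0³·12) = 55.104 N/mm
k_B = Gd⁴/(8D³N_a) = (77.4×10³)(3.4⁴)/(8·23.0³·13) = 8.1741 N/mm
Springs A,B series: k_AB = 1/(1/55.104+1/8.1741) = 7.1182 N/mm; parallel with C: k_eq = 7.1182+69 = 76.118 N/mm
δ = F/k_eq = 1750/76.118 = 22.991 mm

23.0 mm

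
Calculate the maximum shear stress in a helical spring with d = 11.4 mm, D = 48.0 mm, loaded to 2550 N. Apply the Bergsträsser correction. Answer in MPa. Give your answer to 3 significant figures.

286 MPa

Spring index C = D/d = 48.0/11.4 = 4.2105
K_B = (4C+2)/(4C−3) = 18.842/13.842 = 1.3612
τ₀ = 8FD/(πd³) = 8·2550·48.0/(π·11.4³) = 979200/4654.4 = 210.38 MPa
τ_max = K·τ₀ = 1.3612 × 210.38 = 286.37 MPa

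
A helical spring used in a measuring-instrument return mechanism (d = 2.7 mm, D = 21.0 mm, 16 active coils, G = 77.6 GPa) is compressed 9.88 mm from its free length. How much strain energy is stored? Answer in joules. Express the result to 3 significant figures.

k = Gd⁴/(8D³N_a) = (77.6×10³)(2.7⁴)/(8·21.0³·16) = 3.479 N/mm
U = ½kδ² = 0.5 × 3.479 × 9.88² = 169.8 N·mm = 0.1698 J

0.170 J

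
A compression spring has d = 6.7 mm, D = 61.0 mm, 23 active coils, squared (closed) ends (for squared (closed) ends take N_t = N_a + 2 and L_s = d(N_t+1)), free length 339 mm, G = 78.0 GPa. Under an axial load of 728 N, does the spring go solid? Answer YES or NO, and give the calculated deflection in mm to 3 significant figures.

k = Gd⁴/(8D³N_a) = (78.0×10³)(6.7⁴)/(8·61.0³·23) = 3.7635 N/mm
N_t = 25; L_s = 6.7·26 = 174.2 mm; δ_solid = L₀ − L_s = 339 − 174.2 = 164.8 mm
δ = F/k = 728/3.7635 = 193.44 mm
δ ≥ δ_solid → spring goes solid

YES, δ = 193 mm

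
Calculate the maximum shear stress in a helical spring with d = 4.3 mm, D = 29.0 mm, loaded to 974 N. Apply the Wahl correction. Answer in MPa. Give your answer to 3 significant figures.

1110 MPa

Spring index C = D/d = 29.0/4.3 = 6.7442
K_W = (4C−1)/(4C−4) + 0.615/C = 25.977/22.977 + 0.0912 = 1.2218
τ₀ = 8FD/(πd³) = 8·974·29.0/(π·4.3³) = 225968/249.78 = 904.67 MPa
τ_max = K·τ₀ = 1.2218 × 904.67 = 1105.3 MPa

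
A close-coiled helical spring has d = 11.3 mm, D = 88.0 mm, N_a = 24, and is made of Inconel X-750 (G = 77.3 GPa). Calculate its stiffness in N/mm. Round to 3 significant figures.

k = Gd⁴/(8D³N_a) = (77.3×10³ × 11.3⁴) / (8 × 88.0³ × 24)
  = 1.26036e+09 / 1.30843e+08 = 9.6326 N/mm

9.63 N/mm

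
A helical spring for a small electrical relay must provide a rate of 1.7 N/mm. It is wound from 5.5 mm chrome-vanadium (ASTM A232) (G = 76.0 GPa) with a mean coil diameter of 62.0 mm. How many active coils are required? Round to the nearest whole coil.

21

N_a = Gd⁴/(8D³k) = (76.0×10³ × 5.5⁴)/(8 × 62.0³ × 1.7)
    = 6.95448e+07 / 3.24126e+06 = 21.46 → 21 coils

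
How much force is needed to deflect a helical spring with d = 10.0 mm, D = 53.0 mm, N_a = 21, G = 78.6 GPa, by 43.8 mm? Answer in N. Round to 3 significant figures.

k = Gd⁴/(8D³N_a) = (78.6×10³)(10.0⁴)/(8·53.0³·21) = 31.426 N/mm
F = k·δ = 31.426 × 43.8 = 1376.4 N

1380 N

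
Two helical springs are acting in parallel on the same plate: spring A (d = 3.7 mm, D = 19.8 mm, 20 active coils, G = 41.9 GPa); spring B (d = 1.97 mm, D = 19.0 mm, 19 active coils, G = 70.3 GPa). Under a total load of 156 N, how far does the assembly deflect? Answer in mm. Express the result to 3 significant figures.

k_A = Gd⁴/(8D³N_a) = (41.9×10³)(3.7⁴)/(8·19.8³·20) = 6.3227 N/mm
k_B = Gd⁴/(8D³N_a) = (70.3×10³)(1.97⁴)/(8·19.0³·19) = 1.0156 N/mm
Parallel: k_eq = 6.3227 + 1.0156 = 7.3383 N/mm
δ = F/k_eq = 156/7.3383 = 21.258 mm

21.3 mm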